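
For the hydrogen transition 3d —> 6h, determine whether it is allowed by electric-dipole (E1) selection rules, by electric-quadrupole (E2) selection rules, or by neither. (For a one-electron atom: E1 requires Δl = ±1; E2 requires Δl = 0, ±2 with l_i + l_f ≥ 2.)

Δl = 5 − 2 = +3; l_i + l_f = 7.
E1 (Δl = ±1): not satisfied.
E2 (Δl = 0,±2, l_i+l_f ≥ 2): not satisfied.

neither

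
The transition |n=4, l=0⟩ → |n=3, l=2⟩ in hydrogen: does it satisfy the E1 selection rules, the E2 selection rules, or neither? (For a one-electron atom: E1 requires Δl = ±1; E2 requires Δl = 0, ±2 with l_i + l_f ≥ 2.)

Δl = 2 − 0 = +2; l_i + l_f = 2.
E1 (Δl = ±1): not satisfied.
E2 (Δl = 0,±2, l_i+l_f ≥ 2): satisfied.

E2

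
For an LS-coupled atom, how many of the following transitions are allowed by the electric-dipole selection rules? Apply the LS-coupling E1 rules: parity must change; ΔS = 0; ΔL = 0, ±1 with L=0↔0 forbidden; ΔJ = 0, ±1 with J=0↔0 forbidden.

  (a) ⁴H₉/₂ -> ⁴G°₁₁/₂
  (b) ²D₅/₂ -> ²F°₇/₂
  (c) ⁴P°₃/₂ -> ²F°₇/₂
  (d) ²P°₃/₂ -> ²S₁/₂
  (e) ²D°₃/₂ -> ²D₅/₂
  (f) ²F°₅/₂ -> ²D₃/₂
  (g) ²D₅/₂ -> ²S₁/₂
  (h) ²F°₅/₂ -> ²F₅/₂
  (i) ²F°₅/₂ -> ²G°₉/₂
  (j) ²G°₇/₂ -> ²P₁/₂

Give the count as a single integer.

6

(a) allowed
(b) allowed
(c) forbidden (parity, ΔS, ΔL, ΔJ fail)
(d) allowed
(e) allowed
(f) allowed
(g) forbidden (parity, ΔL, ΔJ fail)
(h) allowed
(i) forbidden (parity, ΔJ fail)
(j) forbidden (ΔL, ΔJ fail)
Total allowed: 6 of 10.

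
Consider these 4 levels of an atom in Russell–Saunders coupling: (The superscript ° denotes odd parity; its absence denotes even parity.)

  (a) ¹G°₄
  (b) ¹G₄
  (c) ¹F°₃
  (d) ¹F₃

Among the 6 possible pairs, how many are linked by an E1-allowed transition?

(a)–(b): allowed.
(a)–(c): forbidden (parity).
(a)–(d): allowed.
(b)–(c): allowed.
(b)–(d): forbidden (parity).
(c)–(d): allowed.
Allowed pairs: 4 of 6.

4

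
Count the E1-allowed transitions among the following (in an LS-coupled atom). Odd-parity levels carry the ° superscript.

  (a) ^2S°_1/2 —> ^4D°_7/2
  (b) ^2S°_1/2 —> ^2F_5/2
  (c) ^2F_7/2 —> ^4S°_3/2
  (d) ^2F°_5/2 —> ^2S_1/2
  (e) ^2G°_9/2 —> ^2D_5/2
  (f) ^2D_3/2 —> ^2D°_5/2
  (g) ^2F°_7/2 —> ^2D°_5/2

(a) forbidden (parity, ΔS, ΔL, ΔJ fail)
(b) forbidden (ΔL, ΔJ fail)
(c) forbidden (ΔS, ΔL, ΔJ fail)
(d) forbidden (ΔL, ΔJ fail)
(e) forbidden (ΔL, ΔJ fail)
(f) allowed
(g) forbidden (parity fails)
Total allowed: 1 of 7.

1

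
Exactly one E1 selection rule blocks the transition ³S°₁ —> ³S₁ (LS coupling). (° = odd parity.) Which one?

Parity must change: odd → even — ✓.
ΔS = 0: S: 1 → 1 — ✓.
ΔL = 0, ±1 (not L=0↔0): L: 0 → 0, ΔL = +0 — ✗.
ΔJ = 0, ±1 (not J=0↔0): J: 1 → 1, ΔJ = +0 — ✓.

the L=0 ↔ L=0 exclusion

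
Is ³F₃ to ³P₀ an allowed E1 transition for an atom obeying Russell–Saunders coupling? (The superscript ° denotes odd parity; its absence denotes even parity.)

Parity must change: even → even — violated.
ΔS = 0: S: 1 → 1 — satisfied.
ΔL = 0, ±1 (not L=0↔0): L: 3 → 1, ΔL = -2 — violated.
ΔJ = 0, ±1 (not J=0↔0): J: 3 → 0, ΔJ = -3 — violated.
Rule(s) violated: parity, ΔL, ΔJ.

forbidden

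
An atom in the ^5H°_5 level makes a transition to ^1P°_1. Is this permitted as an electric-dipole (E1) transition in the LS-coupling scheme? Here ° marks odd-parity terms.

forbidden

ΔS = 0: S: 2 → 0 — fails.
ΔJ = 0, ±1 (not J=0↔0): J: 5 → 1, ΔJ = -4 — fails.
ΔL = 0, ±1 (not L=0↔0): L: 5 → 1, ΔL = -4 — fails.
Parity must change: odd → odd — fails.
Rule(s) violated: parity, ΔS, ΔL, ΔJ.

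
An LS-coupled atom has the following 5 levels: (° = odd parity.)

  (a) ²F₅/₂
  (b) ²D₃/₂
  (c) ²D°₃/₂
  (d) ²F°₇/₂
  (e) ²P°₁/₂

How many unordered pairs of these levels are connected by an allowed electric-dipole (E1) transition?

(a)–(b): forbidden (parity).
(a)–(c): allowed.
(a)–(d): allowed.
(a)–(e): forbidden (ΔL, ΔJ).
(b)–(c): allowed.
(b)–(d): forbidden (ΔJ).
(b)–(e): allowed.
(c)–(d): forbidden (parity, ΔJ).
(c)–(e): forbidden (parity).
(d)–(e): forbidden (parity, ΔL, ΔJ).
Allowed pairs: 4 of 10.

4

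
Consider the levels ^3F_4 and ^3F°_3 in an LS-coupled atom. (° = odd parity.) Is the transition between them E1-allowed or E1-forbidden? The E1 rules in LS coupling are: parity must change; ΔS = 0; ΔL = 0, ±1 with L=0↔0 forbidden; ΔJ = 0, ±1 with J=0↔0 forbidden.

Initial level: S=1, L=3, J=4, parity even. Final level: S=1, L=3, J=3, parity odd.
Parity must change: even → odd — ok.
ΔS = 0: S: 1 → 1 — ok.
ΔL = 0, ±1 (not L=0↔0): L: 3 → 3, ΔL = +0 — ok.
ΔJ = 0, ±1 (not J=0↔0): J: 4 → 3, ΔJ = -1 — ok.
All four E1 rules are satisfied.

allowed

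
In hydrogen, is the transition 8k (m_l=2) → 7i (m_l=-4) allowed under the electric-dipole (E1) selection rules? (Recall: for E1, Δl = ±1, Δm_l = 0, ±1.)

Δl = 6 − 7 = -1; the E1 rule Δl = ±1 is ✓.
Δm_l = -4 − (2) = -6. E1 requires Δm_l = 0, ±1: ✗.
The transition is electric-dipole forbidden.

forbidden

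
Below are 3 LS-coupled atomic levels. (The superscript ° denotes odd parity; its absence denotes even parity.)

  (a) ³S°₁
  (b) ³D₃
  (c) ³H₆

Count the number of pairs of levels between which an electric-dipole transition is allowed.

(a)–(b): forbidden (ΔL, ΔJ).
(a)–(c): forbidden (ΔL, ΔJ).
(b)–(c): forbidden (parity, ΔL, ΔJ).
Allowed pairs: 0 of 3.

0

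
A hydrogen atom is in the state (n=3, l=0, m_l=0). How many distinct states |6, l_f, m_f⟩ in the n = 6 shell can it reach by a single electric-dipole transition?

E1 requires Δl = ±1, so l_f ∈ {-1, 1}; with 0 ≤ l_f ≤ n_f−1 = 5, the allowed l_f values are {1}.
For l_f = 1: m_f ∈ {m_i−1, m_i, m_i+1} ∩ [−1, 1] = {-1, 0, 1} → 3 states.
Total: 3.

3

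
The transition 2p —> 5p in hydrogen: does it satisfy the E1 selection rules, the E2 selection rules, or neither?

E2

Δl = 1 − 1 = +0; l_i + l_f = 2.
E1 (Δl = ±1): not satisfied.
E2 (Δl = 0,±2, l_i+l_f ≥ 2): satisfied.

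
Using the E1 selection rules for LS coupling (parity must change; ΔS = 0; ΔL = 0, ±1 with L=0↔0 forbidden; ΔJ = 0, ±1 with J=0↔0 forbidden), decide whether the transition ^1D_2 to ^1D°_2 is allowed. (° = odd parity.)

allowed

Parity must change: even → odd — ✓.
ΔS = 0: S: 0 → 0 — ✓.
ΔL = 0, ±1 (not L=0↔0): L: 2 → 2, ΔL = +0 — ✓.
ΔJ = 0, ±1 (not J=0↔0): J: 2 → 2, ΔJ = +0 — ✓.
All four E1 rules are satisfied.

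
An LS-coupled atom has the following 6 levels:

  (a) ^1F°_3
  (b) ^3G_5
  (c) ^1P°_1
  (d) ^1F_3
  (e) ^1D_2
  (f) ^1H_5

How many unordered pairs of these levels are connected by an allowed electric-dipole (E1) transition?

3

(a)–(b): forbidden (ΔS, ΔJ).
(a)–(c): forbidden (parity, ΔL, ΔJ).
(a)–(d): allowed.
(a)–(e): allowed.
(a)–(f): forbidden (ΔL, ΔJ).
(b)–(c): forbidden (ΔS, ΔL, ΔJ).
(b)–(d): forbidden (parity, ΔS, ΔJ).
(b)–(e): forbidden (parity, ΔS, ΔL, ΔJ).
(b)–(f): forbidden (parity, ΔS).
(c)–(d): forbidden (ΔL, ΔJ).
(c)–(e): allowed.
(c)–(f): forbidden (ΔL, ΔJ).
(d)–(e): forbidden (parity).
(d)–(f): forbidden (parity, ΔL, ΔJ).
(e)–(f): forbidden (parity, ΔL, ΔJ).
Allowed pairs: 3 of 15.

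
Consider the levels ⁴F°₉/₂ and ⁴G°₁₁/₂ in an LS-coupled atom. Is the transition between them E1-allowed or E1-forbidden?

Reading off the term symbols: S 3/2→3/2, L 3→4, J 9/2→11/2, parity odd→odd.
ΔS = 0: S: 3/2 → 3/2 — passes.
ΔJ = 0, ±1 (not J=0↔0): J: 9/2 → 11/2, ΔJ = +1 — passes.
Parity must change: odd → odd — fails.
ΔL = 0, ±1 (not L=0↔0): L: 3 → 4, ΔL = +1 — passes.
Rule(s) violated: parity.

forbidden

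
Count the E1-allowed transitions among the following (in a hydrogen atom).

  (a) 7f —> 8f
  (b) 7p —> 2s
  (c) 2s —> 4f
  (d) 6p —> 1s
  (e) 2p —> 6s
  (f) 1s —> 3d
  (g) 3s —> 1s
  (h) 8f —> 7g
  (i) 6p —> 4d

5

(a) forbidden — Δl = +0 (E1 requires Δl = ±1)
(b) allowed
(c) forbidden — Δl = +3 (E1 requires Δl = ±1)
(d) allowed
(e) allowed
(f) forbidden — Δl = +2 (E1 requires Δl = ±1)
(g) forbidden — Δl = +0 (E1 requires Δl = ±1)
(h) allowed
(i) allowed
Total allowed: 5 of 9.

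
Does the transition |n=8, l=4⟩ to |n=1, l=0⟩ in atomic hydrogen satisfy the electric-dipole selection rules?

l: 4 → 0 (Δl = -4). Δl = ±1 fails.
The transition is electric-dipole forbidden.

forbidden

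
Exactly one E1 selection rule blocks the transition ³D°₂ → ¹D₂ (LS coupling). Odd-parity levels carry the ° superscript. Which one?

Reading off the term symbols: S 1→0, L 2→2, J 2→2, parity odd→even.
Parity must change: odd → even — ✓.
ΔS = 0: S: 1 → 0 — ✗.
ΔL = 0, ±1 (not L=0↔0): L: 2 → 2, ΔL = +0 — ✓.
ΔJ = 0, ±1 (not J=0↔0): J: 2 → 2, ΔJ = +0 — ✓.

the ΔS = 0 rule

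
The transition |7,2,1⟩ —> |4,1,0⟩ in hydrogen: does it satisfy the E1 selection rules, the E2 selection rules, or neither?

E1

Δl = 1 − 2 = -1; l_i + l_f = 3.
Δm_l = -1.
E1 (Δl = ±1, |Δm_l| ≤ 1): satisfied.
E2 (Δl = 0,±2, l_i+l_f ≥ 2, |Δm_l| ≤ 2): not satisfied.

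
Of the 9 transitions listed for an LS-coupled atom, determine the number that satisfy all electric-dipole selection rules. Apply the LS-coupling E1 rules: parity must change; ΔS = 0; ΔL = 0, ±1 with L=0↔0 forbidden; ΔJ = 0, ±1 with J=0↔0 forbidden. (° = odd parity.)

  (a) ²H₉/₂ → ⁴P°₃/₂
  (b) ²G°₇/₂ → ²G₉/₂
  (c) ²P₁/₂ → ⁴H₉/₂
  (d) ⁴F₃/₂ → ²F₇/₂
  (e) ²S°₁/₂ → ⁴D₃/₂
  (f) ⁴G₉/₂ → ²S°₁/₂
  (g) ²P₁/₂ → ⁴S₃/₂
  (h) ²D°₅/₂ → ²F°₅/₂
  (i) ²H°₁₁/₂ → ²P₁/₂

(a) forbidden (ΔS, ΔL, ΔJ fail)
(b) allowed
(c) forbidden (parity, ΔS, ΔL, ΔJ fail)
(d) forbidden (parity, ΔS, ΔJ fail)
(e) forbidden (ΔS, ΔL fail)
(f) forbidden (ΔS, ΔL, ΔJ fail)
(g) forbidden (parity, ΔS fail)
(h) forbidden (parity fails)
(i) forbidden (ΔL, ΔJ fail)
Total allowed: 1 of 9.

1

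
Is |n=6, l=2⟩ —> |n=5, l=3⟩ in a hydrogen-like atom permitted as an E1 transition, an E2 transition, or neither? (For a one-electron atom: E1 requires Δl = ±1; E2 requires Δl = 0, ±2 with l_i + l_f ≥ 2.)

Δl = 3 − 2 = +1; l_i + l_f = 5.
E1 (Δl = ±1): satisfied.
E2 (Δl = 0,±2, l_i+l_f ≥ 2): not satisfied.

E1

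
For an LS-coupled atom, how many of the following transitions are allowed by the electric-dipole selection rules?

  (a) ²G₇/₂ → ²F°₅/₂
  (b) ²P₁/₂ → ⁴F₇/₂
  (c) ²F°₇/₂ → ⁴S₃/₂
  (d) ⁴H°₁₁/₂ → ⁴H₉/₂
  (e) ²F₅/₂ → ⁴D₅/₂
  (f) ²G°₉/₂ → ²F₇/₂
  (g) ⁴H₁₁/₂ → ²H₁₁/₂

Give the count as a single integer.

(a) allowed
(b) forbidden (parity, ΔS, ΔL, ΔJ fail)
(c) forbidden (ΔS, ΔL, ΔJ fail)
(d) allowed
(e) forbidden (parity, ΔS fail)
(f) allowed
(g) forbidden (parity, ΔS fail)
Total allowed: 3 of 7.

3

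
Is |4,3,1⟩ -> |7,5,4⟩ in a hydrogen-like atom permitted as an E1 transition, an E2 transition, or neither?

Δl = 5 − 3 = +2; l_i + l_f = 8.
Δm_l = +3.
E1 (Δl = ±1, |Δm_l| ≤ 1): not satisfied.
E2 (Δl = 0,±2, l_i+l_f ≥ 2, |Δm_l| ≤ 2): not satisfied.

neither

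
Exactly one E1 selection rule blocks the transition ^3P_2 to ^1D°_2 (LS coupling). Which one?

Initial level: S=1, L=1, J=2, parity even. Final level: S=0, L=2, J=2, parity odd.
Parity must change: even → odd — ✓.
ΔL = 0, ±1 (not L=0↔0): L: 1 → 2, ΔL = +1 — ✓.
ΔS = 0: S: 1 → 0 — ✗.
ΔJ = 0, ±1 (not J=0↔0): J: 2 → 2, ΔJ = +0 — ✓.

the ΔS = 0 rule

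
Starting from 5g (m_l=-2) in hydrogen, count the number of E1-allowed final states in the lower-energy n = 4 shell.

E1 requires Δl = ±1, so l_f ∈ {3, 5}; with 0 ≤ l_f ≤ n_f−1 = 3, the allowed l_f values are {3}.
For l_f = 3: m_f ∈ {m_i−1, m_i, m_i+1} ∩ [−3, 3] = {-3, -2, -1} → 3 states.
Total: 3.

3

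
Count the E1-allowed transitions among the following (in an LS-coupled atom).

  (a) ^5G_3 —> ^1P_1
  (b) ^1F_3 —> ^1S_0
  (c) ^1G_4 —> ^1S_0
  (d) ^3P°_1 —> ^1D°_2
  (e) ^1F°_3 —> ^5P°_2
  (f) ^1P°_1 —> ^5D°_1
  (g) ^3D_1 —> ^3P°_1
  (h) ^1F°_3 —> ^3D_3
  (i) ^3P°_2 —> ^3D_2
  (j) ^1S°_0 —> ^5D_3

(a) forbidden (parity, ΔS, ΔL, ΔJ fail)
(b) forbidden (parity, ΔL, ΔJ fail)
(c) forbidden (parity, ΔL, ΔJ fail)
(d) forbidden (parity, ΔS fail)
(e) forbidden (parity, ΔS, ΔL fail)
(f) forbidden (parity, ΔS fail)
(g) allowed
(h) forbidden (ΔS fails)
(i) allowed
(j) forbidden (ΔS, ΔL, ΔJ fail)
Total allowed: 2 of 10.

2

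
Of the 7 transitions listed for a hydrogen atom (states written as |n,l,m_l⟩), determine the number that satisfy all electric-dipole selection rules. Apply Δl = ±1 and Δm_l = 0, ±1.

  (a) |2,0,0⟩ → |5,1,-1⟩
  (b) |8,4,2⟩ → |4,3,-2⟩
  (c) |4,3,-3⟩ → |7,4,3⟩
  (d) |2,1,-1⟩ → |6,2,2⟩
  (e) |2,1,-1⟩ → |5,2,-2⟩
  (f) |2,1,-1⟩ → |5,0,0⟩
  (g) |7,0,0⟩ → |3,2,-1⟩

3

(a) allowed
(b) forbidden — Δm_l = -4 (E1 requires Δm_l = 0, ±1)
(c) forbidden — Δm_l = +6 (E1 requires Δm_l = 0, ±1)
(d) forbidden — Δm_l = +3 (E1 requires Δm_l = 0, ±1)
(e) allowed
(f) allowed
(g) forbidden — Δl = +2 (E1 requires Δl = ±1)
Total allowed: 3 of 7.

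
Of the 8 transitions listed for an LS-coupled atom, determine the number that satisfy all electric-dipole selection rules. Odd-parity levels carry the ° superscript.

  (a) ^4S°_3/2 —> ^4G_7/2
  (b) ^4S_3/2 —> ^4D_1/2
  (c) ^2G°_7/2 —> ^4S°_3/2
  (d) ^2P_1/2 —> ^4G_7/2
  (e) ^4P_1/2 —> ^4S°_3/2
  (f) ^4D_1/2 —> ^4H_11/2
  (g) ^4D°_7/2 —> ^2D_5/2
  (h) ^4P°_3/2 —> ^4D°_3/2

1

(a) forbidden (ΔL, ΔJ fail)
(b) forbidden (parity, ΔL fail)
(c) forbidden (parity, ΔS, ΔL, ΔJ fail)
(d) forbidden (parity, ΔS, ΔL, ΔJ fail)
(e) allowed
(f) forbidden (parity, ΔL, ΔJ fail)
(g) forbidden (ΔS fails)
(h) forbidden (parity fails)
Total allowed: 1 of 8.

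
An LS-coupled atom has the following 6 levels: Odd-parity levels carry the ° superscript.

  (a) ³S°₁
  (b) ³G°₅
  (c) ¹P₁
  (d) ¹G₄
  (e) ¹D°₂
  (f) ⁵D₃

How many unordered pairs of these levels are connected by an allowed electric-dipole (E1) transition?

1

(a)–(b): forbidden (parity, ΔL, ΔJ).
(a)–(c): forbidden (ΔS).
(a)–(d): forbidden (ΔS, ΔL, ΔJ).
(a)–(e): forbidden (parity, ΔS, ΔL).
(a)–(f): forbidden (ΔS, ΔL, ΔJ).
(b)–(c): forbidden (ΔS, ΔL, ΔJ).
(b)–(d): forbidden (ΔS).
(b)–(e): forbidden (parity, ΔS, ΔL, ΔJ).
(b)–(f): forbidden (ΔS, ΔL, ΔJ).
(c)–(d): forbidden (parity, ΔL, ΔJ).
(c)–(e): allowed.
(c)–(f): forbidden (parity, ΔS, ΔJ).
(d)–(e): forbidden (ΔL, ΔJ).
(d)–(f): forbidden (parity, ΔS, ΔL).
(e)–(f): forbidden (ΔS).
Allowed pairs: 1 of 15.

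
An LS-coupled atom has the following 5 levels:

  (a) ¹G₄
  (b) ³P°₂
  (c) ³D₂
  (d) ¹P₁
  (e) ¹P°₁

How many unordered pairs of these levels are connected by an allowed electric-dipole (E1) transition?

2

(a)–(b): forbidden (ΔS, ΔL, ΔJ).
(a)–(c): forbidden (parity, ΔS, ΔL, ΔJ).
(a)–(d): forbidden (parity, ΔL, ΔJ).
(a)–(e): forbidden (ΔL, ΔJ).
(b)–(c): allowed.
(b)–(d): forbidden (ΔS).
(b)–(e): forbidden (parity, ΔS).
(c)–(d): forbidden (parity, ΔS).
(c)–(e): forbidden (ΔS).
(d)–(e): allowed.
Allowed pairs: 2 of 10.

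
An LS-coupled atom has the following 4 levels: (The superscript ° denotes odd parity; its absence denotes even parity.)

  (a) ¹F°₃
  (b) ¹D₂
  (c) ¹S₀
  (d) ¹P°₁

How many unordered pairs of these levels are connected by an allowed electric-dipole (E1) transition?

(a)–(b): allowed.
(a)–(c): forbidden (ΔL, ΔJ).
(a)–(d): forbidden (parity, ΔL, ΔJ).
(b)–(c): forbidden (parity, ΔL, ΔJ).
(b)–(d): allowed.
(c)–(d): allowed.
Allowed pairs: 3 of 6.

3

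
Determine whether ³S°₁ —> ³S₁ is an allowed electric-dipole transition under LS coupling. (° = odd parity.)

Initial level: S=1, L=0, J=1, parity odd. Final level: S=1, L=0, J=1, parity even.
Parity must change: odd → even — ok.
ΔS = 0: S: 1 → 1 — ok.
ΔL = 0, ±1 (not L=0↔0): L: 0 → 0, ΔL = +0 — fails.
ΔJ = 0, ±1 (not J=0↔0): J: 1 → 1, ΔJ = +0 — ok.
Rule(s) violated: ΔL.

forbidden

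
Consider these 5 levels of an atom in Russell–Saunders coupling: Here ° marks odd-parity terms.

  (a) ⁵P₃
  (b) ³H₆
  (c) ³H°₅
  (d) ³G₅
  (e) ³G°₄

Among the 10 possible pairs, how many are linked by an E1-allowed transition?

3

(a)–(b): forbidden (parity, ΔS, ΔL, ΔJ).
(a)–(c): forbidden (ΔS, ΔL, ΔJ).
(a)–(d): forbidden (parity, ΔS, ΔL, ΔJ).
(a)–(e): forbidden (ΔS, ΔL).
(b)–(c): allowed.
(b)–(d): forbidden (parity).
(b)–(e): forbidden (ΔJ).
(c)–(d): allowed.
(c)–(e): forbidden (parity).
(d)–(e): allowed.
Allowed pairs: 3 of 10.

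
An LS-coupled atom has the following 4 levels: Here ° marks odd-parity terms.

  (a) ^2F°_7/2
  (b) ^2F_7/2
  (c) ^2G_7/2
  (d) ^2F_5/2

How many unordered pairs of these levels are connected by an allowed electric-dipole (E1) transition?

(a)–(b): allowed.
(a)–(c): allowed.
(a)–(d): allowed.
(b)–(c): forbidden (parity).
(b)–(d): forbidden (parity).
(c)–(d): forbidden (parity).
Allowed pairs: 3 of 6.

3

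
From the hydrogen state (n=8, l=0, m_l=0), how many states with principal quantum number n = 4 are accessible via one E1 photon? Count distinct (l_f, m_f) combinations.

E1 requires Δl = ±1, so l_f ∈ {-1, 1}; with 0 ≤ l_f ≤ n_f−1 = 3, the allowed l_f values are {1}.
For l_f = 1: m_f ∈ {m_i−1, m_i, m_i+1} ∩ [−1, 1] = {-1, 0, 1} → 3 states.
Total: 3.

3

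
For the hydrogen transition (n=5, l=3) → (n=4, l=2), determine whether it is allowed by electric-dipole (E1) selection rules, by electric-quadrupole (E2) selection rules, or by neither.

Δl = 2 − 3 = -1; l_i + l_f = 5.
E1 (Δl = ±1): satisfied.
E2 (Δl = 0,±2, l_i+l_f ≥ 2): not satisfied.

E1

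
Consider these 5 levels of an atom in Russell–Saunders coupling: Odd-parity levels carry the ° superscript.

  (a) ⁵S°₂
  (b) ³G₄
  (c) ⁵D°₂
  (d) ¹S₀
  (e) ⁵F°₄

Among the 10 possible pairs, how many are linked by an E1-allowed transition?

0

(a)–(b): forbidden (ΔS, ΔL, ΔJ).
(a)–(c): forbidden (parity, ΔL).
(a)–(d): forbidden (ΔS, ΔL, ΔJ).
(a)–(e): forbidden (parity, ΔL, ΔJ).
(b)–(c): forbidden (ΔS, ΔL, ΔJ).
(b)–(d): forbidden (parity, ΔS, ΔL, ΔJ).
(b)–(e): forbidden (ΔS).
(c)–(d): forbidden (ΔS, ΔL, ΔJ).
(c)–(e): forbidden (parity, ΔJ).
(d)–(e): forbidden (ΔS, ΔL, ΔJ).
Allowed pairs: 0 of 10.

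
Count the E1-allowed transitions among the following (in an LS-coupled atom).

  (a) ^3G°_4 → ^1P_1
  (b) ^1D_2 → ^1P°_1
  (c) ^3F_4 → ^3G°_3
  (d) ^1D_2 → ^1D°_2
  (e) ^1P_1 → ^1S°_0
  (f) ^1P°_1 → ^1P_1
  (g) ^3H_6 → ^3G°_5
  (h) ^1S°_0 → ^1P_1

7

(a) forbidden (ΔS, ΔL, ΔJ fail)
(b) allowed
(c) allowed
(d) allowed
(e) allowed
(f) allowed
(g) allowed
(h) allowed
Total allowed: 7 of 8.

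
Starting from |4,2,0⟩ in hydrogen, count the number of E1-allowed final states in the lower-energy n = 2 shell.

E1 requires Δl = ±1, so l_f ∈ {1, 3}; with 0 ≤ l_f ≤ n_f−1 = 1, the allowed l_f values are {1}.
For l_f = 1: m_f ∈ {m_i−1, m_i, m_i+1} ∩ [−1, 1] = {-1, 0, 1} → 3 states.
Total: 3.

3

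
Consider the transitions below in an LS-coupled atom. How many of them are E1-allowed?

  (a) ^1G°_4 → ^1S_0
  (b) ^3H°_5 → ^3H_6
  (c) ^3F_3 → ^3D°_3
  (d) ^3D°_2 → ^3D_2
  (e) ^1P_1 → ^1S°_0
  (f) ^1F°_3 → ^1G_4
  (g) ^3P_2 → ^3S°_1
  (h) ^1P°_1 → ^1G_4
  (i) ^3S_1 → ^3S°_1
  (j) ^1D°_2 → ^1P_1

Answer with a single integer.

(a) forbidden (ΔL, ΔJ fail)
(b) allowed
(c) allowed
(d) allowed
(e) allowed
(f) allowed
(g) allowed
(h) forbidden (ΔL, ΔJ fail)
(i) forbidden (ΔL fails)
(j) allowed
Total allowed: 7 of 10.

7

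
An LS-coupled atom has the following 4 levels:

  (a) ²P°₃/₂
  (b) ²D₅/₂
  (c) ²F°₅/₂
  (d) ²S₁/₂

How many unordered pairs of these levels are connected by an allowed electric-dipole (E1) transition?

(a)–(b): allowed.
(a)–(c): forbidden (parity, ΔL).
(a)–(d): allowed.
(b)–(c): allowed.
(b)–(d): forbidden (parity, ΔL, ΔJ).
(c)–(d): forbidden (ΔL, ΔJ).
Allowed pairs: 3 of 6.

3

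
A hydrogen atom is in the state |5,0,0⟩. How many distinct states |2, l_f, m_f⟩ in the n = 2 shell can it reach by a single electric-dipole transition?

3

E1 requires Δl = ±1, so l_f ∈ {-1, 1}; with 0 ≤ l_f ≤ n_f−1 = 1, the allowed l_f values are {1}.
For l_f = 1: m_f ∈ {m_i−1, m_i, m_i+1} ∩ [−1, 1] = {-1, 0, 1} → 3 states.
Total: 3.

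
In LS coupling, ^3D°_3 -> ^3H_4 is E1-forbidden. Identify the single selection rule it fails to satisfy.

ΔJ = 0, ±1 (not J=0↔0): J: 3 → 4, ΔJ = +1 — ✓.
ΔS = 0: S: 1 → 1 — ✓.
Parity must change: odd → even — ✓.
ΔL = 0, ±1 (not L=0↔0): L: 2 → 5, ΔL = +3 — ✗.

the ΔL = 0, ±1 rule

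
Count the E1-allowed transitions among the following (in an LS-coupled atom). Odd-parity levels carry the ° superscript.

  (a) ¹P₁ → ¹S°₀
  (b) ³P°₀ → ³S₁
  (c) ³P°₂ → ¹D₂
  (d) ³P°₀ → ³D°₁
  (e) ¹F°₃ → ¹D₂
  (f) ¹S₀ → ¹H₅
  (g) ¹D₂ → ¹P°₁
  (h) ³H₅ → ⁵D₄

4

(a) allowed
(b) allowed
(c) forbidden (ΔS fails)
(d) forbidden (parity fails)
(e) allowed
(f) forbidden (parity, ΔL, ΔJ fail)
(g) allowed
(h) forbidden (parity, ΔS, ΔL fail)
Total allowed: 4 of 8.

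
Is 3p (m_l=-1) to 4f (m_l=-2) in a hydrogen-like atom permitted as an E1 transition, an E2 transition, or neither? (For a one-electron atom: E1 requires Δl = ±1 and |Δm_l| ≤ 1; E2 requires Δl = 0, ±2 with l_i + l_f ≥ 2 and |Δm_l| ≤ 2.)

E2

Δl = 3 − 1 = +2; l_i + l_f = 4.
Δm_l = -1.
E1 (Δl = ±1, |Δm_l| ≤ 1): not satisfied.
E2 (Δl = 0,±2, l_i+l_f ≥ 2, |Δm_l| ≤ 2): satisfied.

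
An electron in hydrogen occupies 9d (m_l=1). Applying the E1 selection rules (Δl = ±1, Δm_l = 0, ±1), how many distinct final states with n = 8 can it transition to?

E1 requires Δl = ±1, so l_f ∈ {1, 3}; with 0 ≤ l_f ≤ n_f−1 = 7, the allowed l_f values are {1, 3}.
For l_f = 1: m_f ∈ {m_i−1, m_i, m_i+1} ∩ [−1, 1] = {0, 1} → 2 states.
For l_f = 3: m_f ∈ {m_i−1, m_i, m_i+1} ∩ [−3, 3] = {0, 1, 2} → 3 states.
Total: 5.

5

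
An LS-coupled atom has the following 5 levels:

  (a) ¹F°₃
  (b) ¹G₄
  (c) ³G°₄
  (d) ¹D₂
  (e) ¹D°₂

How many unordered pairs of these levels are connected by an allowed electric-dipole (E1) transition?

3

(a)–(b): allowed.
(a)–(c): forbidden (parity, ΔS).
(a)–(d): allowed.
(a)–(e): forbidden (parity).
(b)–(c): forbidden (ΔS).
(b)–(d): forbidden (parity, ΔL, ΔJ).
(b)–(e): forbidden (ΔL, ΔJ).
(c)–(d): forbidden (ΔS, ΔL, ΔJ).
(c)–(e): forbidden (parity, ΔS, ΔL, ΔJ).
(d)–(e): allowed.
Allowed pairs: 3 of 10.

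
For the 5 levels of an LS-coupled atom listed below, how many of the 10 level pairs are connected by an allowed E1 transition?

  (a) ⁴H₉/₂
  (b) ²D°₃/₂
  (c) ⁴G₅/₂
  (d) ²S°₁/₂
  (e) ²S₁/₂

0

(a)–(b): forbidden (ΔS, ΔL, ΔJ).
(a)–(c): forbidden (parity, ΔJ).
(a)–(d): forbidden (ΔS, ΔL, ΔJ).
(a)–(e): forbidden (parity, ΔS, ΔL, ΔJ).
(b)–(c): forbidden (ΔS, ΔL).
(b)–(d): forbidden (parity, ΔL).
(b)–(e): forbidden (ΔL).
(c)–(d): forbidden (ΔS, ΔL, ΔJ).
(c)–(e): forbidden (parity, ΔS, ΔL, ΔJ).
(d)–(e): forbidden (ΔL).
Allowed pairs: 0 of 10.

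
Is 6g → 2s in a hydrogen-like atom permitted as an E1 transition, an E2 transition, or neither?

Δl = 0 − 4 = -4; l_i + l_f = 4.
E1 (Δl = ±1): not satisfied.
E2 (Δl = 0,±2, l_i+l_f ≥ 2): not satisfied.

neither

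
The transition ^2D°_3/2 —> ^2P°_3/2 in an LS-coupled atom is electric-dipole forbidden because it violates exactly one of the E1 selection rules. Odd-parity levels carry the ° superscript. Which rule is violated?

ΔL = 0, ±1 (not L=0↔0): L: 2 → 1, ΔL = -1 — satisfied.
ΔS = 0: S: 1/2 → 1/2 — satisfied.
ΔJ = 0, ±1 (not J=0↔0): J: 3/2 → 3/2, ΔJ = +0 — satisfied.
Parity must change: odd → odd — violated.

parity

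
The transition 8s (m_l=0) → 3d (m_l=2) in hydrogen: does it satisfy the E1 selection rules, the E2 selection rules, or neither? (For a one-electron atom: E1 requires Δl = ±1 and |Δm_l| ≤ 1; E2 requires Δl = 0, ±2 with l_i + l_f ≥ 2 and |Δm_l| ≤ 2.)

E2

Δl = 2 − 0 = +2; l_i + l_f = 2.
Δm_l = +2.
E1 (Δl = ±1, |Δm_l| ≤ 1): not satisfied.
E2 (Δl = 0,±2, l_i+l_f ≥ 2, |Δm_l| ≤ 2): satisfied.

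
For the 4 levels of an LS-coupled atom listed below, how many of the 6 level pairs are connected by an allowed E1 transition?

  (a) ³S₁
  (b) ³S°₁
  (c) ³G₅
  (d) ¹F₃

0

(a)–(b): forbidden (ΔL).
(a)–(c): forbidden (parity, ΔL, ΔJ).
(a)–(d): forbidden (parity, ΔS, ΔL, ΔJ).
(b)–(c): forbidden (ΔL, ΔJ).
(b)–(d): forbidden (ΔS, ΔL, ΔJ).
(c)–(d): forbidden (parity, ΔS, ΔJ).
Allowed pairs: 0 of 6.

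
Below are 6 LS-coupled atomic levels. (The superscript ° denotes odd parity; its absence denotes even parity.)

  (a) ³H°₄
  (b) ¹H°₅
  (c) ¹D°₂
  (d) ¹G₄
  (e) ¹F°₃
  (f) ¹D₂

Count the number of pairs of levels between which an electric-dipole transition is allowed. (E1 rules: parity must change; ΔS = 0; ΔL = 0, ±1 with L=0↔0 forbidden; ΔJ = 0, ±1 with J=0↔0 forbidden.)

4

(a)–(b): forbidden (parity, ΔS).
(a)–(c): forbidden (parity, ΔS, ΔL, ΔJ).
(a)–(d): forbidden (ΔS).
(a)–(e): forbidden (parity, ΔS, ΔL).
(a)–(f): forbidden (ΔS, ΔL, ΔJ).
(b)–(c): forbidden (parity, ΔL, ΔJ).
(b)–(d): allowed.
(b)–(e): forbidden (parity, ΔL, ΔJ).
(b)–(f): forbidden (ΔL, ΔJ).
(c)–(d): forbidden (ΔL, ΔJ).
(c)–(e): forbidden (parity).
(c)–(f): allowed.
(d)–(e): allowed.
(d)–(f): forbidden (parity, ΔL, ΔJ).
(e)–(f): allowed.
Allowed pairs: 4 of 15.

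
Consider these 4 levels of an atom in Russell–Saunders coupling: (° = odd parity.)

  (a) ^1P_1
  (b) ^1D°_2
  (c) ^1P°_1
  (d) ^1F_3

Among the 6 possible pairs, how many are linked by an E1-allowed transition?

3

(a)–(b): allowed.
(a)–(c): allowed.
(a)–(d): forbidden (parity, ΔL, ΔJ).
(b)–(c): forbidden (parity).
(b)–(d): allowed.
(c)–(d): forbidden (ΔL, ΔJ).
Allowed pairs: 3 of 6.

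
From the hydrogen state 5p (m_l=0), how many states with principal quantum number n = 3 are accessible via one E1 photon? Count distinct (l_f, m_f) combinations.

4

E1 requires Δl = ±1, so l_f ∈ {0, 2}; with 0 ≤ l_f ≤ n_f−1 = 2, the allowed l_f values are {0, 2}.
For l_f = 0: m_f ∈ {m_i−1, m_i, m_i+1} ∩ [−0, 0] = {0} → 1 state.
For l_f = 2: m_f ∈ {m_i−1, m_i, m_i+1} ∩ [−2, 2] = {-1, 0, 1} → 3 states.
Total: 4.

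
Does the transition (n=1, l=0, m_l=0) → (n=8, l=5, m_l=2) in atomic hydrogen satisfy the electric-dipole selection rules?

Initial l = 0, final l = 5, so Δl = +5. E1 requires Δl = ±1: ✗.
m_l: 0 → 2 (Δm_l = +2). |Δm_l| ≤ 1 ✗.
The transition is electric-dipole forbidden.

forbidden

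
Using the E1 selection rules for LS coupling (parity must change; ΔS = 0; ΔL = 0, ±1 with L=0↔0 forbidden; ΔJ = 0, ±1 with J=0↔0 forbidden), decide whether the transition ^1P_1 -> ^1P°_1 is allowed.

allowed

Parity must change: even → odd — ✓.
ΔS = 0: S: 0 → 0 — ✓.
ΔL = 0, ±1 (not L=0↔0): L: 1 → 1, ΔL = +0 — ✓.
ΔJ = 0, ±1 (not J=0↔0): J: 1 → 1, ΔJ = +0 — ✓.
All four E1 rules are satisfied.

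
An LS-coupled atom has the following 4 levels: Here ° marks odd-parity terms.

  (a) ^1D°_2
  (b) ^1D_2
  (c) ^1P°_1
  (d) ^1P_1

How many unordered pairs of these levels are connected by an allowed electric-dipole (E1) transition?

4

(a)–(b): allowed.
(a)–(c): forbidden (parity).
(a)–(d): allowed.
(b)–(c): allowed.
(b)–(d): forbidden (parity).
(c)–(d): allowed.
Allowed pairs: 4 of 6.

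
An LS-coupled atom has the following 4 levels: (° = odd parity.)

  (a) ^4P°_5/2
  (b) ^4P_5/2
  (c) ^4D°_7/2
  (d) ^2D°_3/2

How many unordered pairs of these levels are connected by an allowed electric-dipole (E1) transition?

(a)–(b): allowed.
(a)–(c): forbidden (parity).
(a)–(d): forbidden (parity, ΔS).
(b)–(c): allowed.
(b)–(d): forbidden (ΔS).
(c)–(d): forbidden (parity, ΔS, ΔJ).
Allowed pairs: 2 of 6.

2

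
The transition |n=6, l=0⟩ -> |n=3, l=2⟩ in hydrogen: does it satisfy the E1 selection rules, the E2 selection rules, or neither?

Δl = 2 − 0 = +2; l_i + l_f = 2.
E1 (Δl = ±1): not satisfied.
E2 (Δl = 0,±2, l_i+l_f ≥ 2): satisfied.

E2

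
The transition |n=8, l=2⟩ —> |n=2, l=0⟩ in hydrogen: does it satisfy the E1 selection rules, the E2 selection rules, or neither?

Δl = 0 − 2 = -2; l_i + l_f = 2.
E1 (Δl = ±1): not satisfied.
E2 (Δl = 0,±2, l_i+l_f ≥ 2): satisfied.

E2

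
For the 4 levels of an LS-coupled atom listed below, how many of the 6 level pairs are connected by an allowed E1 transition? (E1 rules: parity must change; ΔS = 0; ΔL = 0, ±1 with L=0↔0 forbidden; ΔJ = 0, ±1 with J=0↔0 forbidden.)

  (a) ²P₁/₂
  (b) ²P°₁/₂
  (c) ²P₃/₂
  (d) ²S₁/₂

(a)–(b): allowed.
(a)–(c): forbidden (parity).
(a)–(d): forbidden (parity).
(b)–(c): allowed.
(b)–(d): allowed.
(c)–(d): forbidden (parity).
Allowed pairs: 3 of 6.

3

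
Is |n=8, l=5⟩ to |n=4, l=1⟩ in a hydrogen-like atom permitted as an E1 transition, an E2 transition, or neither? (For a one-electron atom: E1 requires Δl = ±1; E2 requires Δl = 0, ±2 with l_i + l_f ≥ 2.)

Δl = 1 − 5 = -4; l_i + l_f = 6.
E1 (Δl = ±1): not satisfied.
E2 (Δl = 0,±2, l_i+l_f ≥ 2): not satisfied.

neither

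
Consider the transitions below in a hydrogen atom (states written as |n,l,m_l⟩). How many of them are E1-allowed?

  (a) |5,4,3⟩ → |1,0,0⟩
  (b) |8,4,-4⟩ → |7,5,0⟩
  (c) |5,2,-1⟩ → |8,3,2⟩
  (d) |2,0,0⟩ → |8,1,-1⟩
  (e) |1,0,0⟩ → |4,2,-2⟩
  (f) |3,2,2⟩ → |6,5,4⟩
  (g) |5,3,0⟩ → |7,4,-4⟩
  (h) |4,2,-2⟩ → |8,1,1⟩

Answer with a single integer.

(a) forbidden — Δl = -4 (E1 requires Δl = ±1); Δm_l = -3 (E1 requires Δm_l = 0, ±1)
(b) forbidden — Δm_l = +4 (E1 requires Δm_l = 0, ±1)
(c) forbidden — Δm_l = +3 (E1 requires Δm_l = 0, ±1)
(d) allowed
(e) forbidden — Δl = +2 (E1 requires Δl = ±1); Δm_l = -2 (E1 requires Δm_l = 0, ±1)
(f) forbidden — Δl = +3 (E1 requires Δl = ±1); Δm_l = +2 (E1 requires Δm_l = 0, ±1)
(g) forbidden — Δm_l = -4 (E1 requires Δm_l = 0, ±1)
(h) forbidden — Δm_l = +3 (E1 requires Δm_l = 0, ±1)
Total allowed: 1 of 8.

1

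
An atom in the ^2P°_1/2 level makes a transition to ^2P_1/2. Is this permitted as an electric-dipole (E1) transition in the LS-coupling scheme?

allowed

Initial level: S=1/2, L=1, J=1/2, parity odd. Final level: S=1/2, L=1, J=1/2, parity even.
Parity must change: odd → even — ✓.
ΔS = 0: S: 1/2 → 1/2 — ✓.
ΔL = 0, ±1 (not L=0↔0): L: 1 → 1, ΔL = +0 — ✓.
ΔJ = 0, ±1 (not J=0↔0): J: 1/2 → 1/2, ΔJ = +0 — ✓.
All four E1 rules are satisfied.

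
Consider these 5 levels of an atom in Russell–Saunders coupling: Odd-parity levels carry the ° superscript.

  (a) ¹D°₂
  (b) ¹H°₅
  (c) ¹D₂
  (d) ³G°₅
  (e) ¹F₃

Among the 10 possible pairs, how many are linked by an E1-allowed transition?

(a)–(b): forbidden (parity, ΔL, ΔJ).
(a)–(c): allowed.
(a)–(d): forbidden (parity, ΔS, ΔL, ΔJ).
(a)–(e): allowed.
(b)–(c): forbidden (ΔL, ΔJ).
(b)–(d): forbidden (parity, ΔS).
(b)–(e): forbidden (ΔL, ΔJ).
(c)–(d): forbidden (ΔS, ΔL, ΔJ).
(c)–(e): forbidden (parity).
(d)–(e): forbidden (ΔS, ΔJ).
Allowed pairs: 2 of 10.

2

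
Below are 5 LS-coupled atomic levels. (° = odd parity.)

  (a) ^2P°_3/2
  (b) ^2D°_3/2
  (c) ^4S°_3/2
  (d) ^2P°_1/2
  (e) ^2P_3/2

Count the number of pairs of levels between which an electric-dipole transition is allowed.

(a)–(b): forbidden (parity).
(a)–(c): forbidden (parity, ΔS).
(a)–(d): forbidden (parity).
(a)–(e): allowed.
(b)–(c): forbidden (parity, ΔS, ΔL).
(b)–(d): forbidden (parity).
(b)–(e): allowed.
(c)–(d): forbidden (parity, ΔS).
(c)–(e): forbidden (ΔS).
(d)–(e): allowed.
Allowed pairs: 3 of 10.

3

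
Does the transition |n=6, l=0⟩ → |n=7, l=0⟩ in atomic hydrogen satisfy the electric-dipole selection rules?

forbidden

Initial l = 0, final l = 0, so Δl = +0. E1 requires Δl = ±1: fails.
The transition is electric-dipole forbidden.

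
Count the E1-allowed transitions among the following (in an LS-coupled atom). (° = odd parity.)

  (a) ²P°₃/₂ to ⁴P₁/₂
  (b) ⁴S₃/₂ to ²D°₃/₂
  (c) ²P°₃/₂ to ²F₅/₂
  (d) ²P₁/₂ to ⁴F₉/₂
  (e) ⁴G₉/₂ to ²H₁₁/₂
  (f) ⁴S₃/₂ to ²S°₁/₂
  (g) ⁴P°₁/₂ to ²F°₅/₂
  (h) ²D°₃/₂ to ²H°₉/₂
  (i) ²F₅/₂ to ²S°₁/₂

0

(a) forbidden (ΔS fails)
(b) forbidden (ΔS, ΔL fail)
(c) forbidden (ΔL fails)
(d) forbidden (parity, ΔS, ΔL, ΔJ fail)
(e) forbidden (parity, ΔS fail)
(f) forbidden (ΔS, ΔL fail)
(g) forbidden (parity, ΔS, ΔL, ΔJ fail)
(h) forbidden (parity, ΔL, ΔJ fail)
(i) forbidden (ΔL, ΔJ fail)
Total allowed: 0 of 9.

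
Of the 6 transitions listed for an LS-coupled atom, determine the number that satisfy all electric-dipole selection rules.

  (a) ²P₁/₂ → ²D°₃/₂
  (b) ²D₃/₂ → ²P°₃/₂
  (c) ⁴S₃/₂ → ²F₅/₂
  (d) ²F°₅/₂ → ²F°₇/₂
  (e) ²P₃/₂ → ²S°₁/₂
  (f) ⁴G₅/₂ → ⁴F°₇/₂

(a) allowed
(b) allowed
(c) forbidden (parity, ΔS, ΔL fail)
(d) forbidden (parity fails)
(e) allowed
(f) allowed
Total allowed: 4 of 6.

4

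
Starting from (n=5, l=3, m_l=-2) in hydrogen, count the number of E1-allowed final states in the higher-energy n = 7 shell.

5

E1 requires Δl = ±1, so l_f ∈ {2, 4}; with 0 ≤ l_f ≤ n_f−1 = 6, the allowed l_f values are {2, 4}.
For l_f = 2: m_f ∈ {m_i−1, m_i, m_i+1} ∩ [−2, 2] = {-2, -1} → 2 states.
For l_f = 4: m_f ∈ {m_i−1, m_i, m_i+1} ∩ [−4, 4] = {-3, -2, -1} → 3 states.
Total: 5.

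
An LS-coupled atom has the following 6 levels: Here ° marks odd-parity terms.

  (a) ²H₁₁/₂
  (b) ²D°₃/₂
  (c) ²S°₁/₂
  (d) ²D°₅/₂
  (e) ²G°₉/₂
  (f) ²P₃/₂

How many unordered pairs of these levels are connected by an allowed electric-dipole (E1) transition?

4

(a)–(b): forbidden (ΔL, ΔJ).
(a)–(c): forbidden (ΔL, ΔJ).
(a)–(d): forbidden (ΔL, ΔJ).
(a)–(e): allowed.
(a)–(f): forbidden (parity, ΔL, ΔJ).
(b)–(c): forbidden (parity, ΔL).
(b)–(d): forbidden (parity).
(b)–(e): forbidden (parity, ΔL, ΔJ).
(b)–(f): allowed.
(c)–(d): forbidden (parity, ΔL, ΔJ).
(c)–(e): forbidden (parity, ΔL, ΔJ).
(c)–(f): allowed.
(d)–(e): forbidden (parity, ΔL, ΔJ).
(d)–(f): allowed.
(e)–(f): forbidden (ΔL, ΔJ).
Allowed pairs: 4 of 15.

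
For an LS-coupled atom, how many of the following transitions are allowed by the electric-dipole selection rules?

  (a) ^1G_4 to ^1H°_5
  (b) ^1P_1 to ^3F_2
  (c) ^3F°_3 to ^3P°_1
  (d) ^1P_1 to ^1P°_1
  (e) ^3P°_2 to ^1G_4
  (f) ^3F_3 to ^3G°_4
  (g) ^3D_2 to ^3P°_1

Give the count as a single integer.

(a) allowed
(b) forbidden (parity, ΔS, ΔL fail)
(c) forbidden (parity, ΔL, ΔJ fail)
(d) allowed
(e) forbidden (ΔS, ΔL, ΔJ fail)
(f) allowed
(g) allowed
Total allowed: 4 of 7.

4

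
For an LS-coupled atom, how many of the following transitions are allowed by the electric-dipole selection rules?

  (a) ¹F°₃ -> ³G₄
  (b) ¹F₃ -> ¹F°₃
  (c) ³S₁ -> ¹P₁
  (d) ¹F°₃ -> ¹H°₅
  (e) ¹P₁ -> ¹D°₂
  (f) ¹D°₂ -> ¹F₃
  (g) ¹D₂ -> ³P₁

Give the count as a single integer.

3

(a) forbidden (ΔS fails)
(b) allowed
(c) forbidden (parity, ΔS fail)
(d) forbidden (parity, ΔL, ΔJ fail)
(e) allowed
(f) allowed
(g) forbidden (parity, ΔS fail)
Total allowed: 3 of 7.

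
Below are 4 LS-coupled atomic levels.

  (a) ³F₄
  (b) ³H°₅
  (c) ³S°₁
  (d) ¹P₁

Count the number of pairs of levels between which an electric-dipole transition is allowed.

(a)–(b): forbidden (ΔL).
(a)–(c): forbidden (ΔL, ΔJ).
(a)–(d): forbidden (parity, ΔS, ΔL, ΔJ).
(b)–(c): forbidden (parity, ΔL, ΔJ).
(b)–(d): forbidden (ΔS, ΔL, ΔJ).
(c)–(d): forbidden (ΔS).
Allowed pairs: 0 of 6.

0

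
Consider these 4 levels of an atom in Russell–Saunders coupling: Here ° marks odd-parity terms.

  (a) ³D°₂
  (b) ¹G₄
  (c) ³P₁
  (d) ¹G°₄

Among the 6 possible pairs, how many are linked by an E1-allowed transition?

2

(a)–(b): forbidden (ΔS, ΔL, ΔJ).
(a)–(c): allowed.
(a)–(d): forbidden (parity, ΔS, ΔL, ΔJ).
(b)–(c): forbidden (parity, ΔS, ΔL, ΔJ).
(b)–(d): allowed.
(c)–(d): forbidden (ΔS, ΔL, ΔJ).
Allowed pairs: 2 of 6.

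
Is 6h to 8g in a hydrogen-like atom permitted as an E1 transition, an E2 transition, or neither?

E1

Δl = 4 − 5 = -1; l_i + l_f = 9.
E1 (Δl = ±1): satisfied.
E2 (Δl = 0,±2, l_i+l_f ≥ 2): not satisfied.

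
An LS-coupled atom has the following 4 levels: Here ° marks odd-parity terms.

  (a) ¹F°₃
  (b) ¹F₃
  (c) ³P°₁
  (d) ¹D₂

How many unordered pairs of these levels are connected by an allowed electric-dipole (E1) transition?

2

(a)–(b): allowed.
(a)–(c): forbidden (parity, ΔS, ΔL, ΔJ).
(a)–(d): allowed.
(b)–(c): forbidden (ΔS, ΔL, ΔJ).
(b)–(d): forbidden (parity).
(c)–(d): forbidden (ΔS).
Allowed pairs: 2 of 6.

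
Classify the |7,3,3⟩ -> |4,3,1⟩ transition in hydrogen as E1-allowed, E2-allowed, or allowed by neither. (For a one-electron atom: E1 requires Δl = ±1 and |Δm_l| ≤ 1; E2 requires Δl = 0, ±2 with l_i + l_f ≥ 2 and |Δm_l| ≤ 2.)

E2

Δl = 3 − 3 = +0; l_i + l_f = 6.
Δm_l = -2.
E1 (Δl = ±1, |Δm_l| ≤ 1): not satisfied.
E2 (Δl = 0,±2, l_i+l_f ≥ 2, |Δm_l| ≤ 2): satisfied.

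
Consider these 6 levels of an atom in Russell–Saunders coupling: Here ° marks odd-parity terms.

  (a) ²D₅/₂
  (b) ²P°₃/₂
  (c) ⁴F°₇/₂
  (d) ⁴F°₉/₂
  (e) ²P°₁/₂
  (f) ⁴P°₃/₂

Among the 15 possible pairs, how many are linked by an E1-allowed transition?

1

(a)–(b): allowed.
(a)–(c): forbidden (ΔS).
(a)–(d): forbidden (ΔS, ΔJ).
(a)–(e): forbidden (ΔJ).
(a)–(f): forbidden (ΔS).
(b)–(c): forbidden (parity, ΔS, ΔL, ΔJ).
(b)–(d): forbidden (parity, ΔS, ΔL, ΔJ).
(b)–(e): forbidden (parity).
(b)–(f): forbidden (parity, ΔS).
(c)–(d): forbidden (parity).
(c)–(e): forbidden (parity, ΔS, ΔL, ΔJ).
(c)–(f): forbidden (parity, ΔL, ΔJ).
(d)–(e): forbidden (parity, ΔS, ΔL, ΔJ).
(d)–(f): forbidden (parity, ΔL, ΔJ).
(e)–(f): forbidden (parity, ΔS).
Allowed pairs: 1 of 15.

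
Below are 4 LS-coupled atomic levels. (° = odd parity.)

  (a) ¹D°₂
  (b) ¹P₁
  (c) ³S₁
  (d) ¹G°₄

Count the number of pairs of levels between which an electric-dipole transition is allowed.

(a)–(b): allowed.
(a)–(c): forbidden (ΔS, ΔL).
(a)–(d): forbidden (parity, ΔL, ΔJ).
(b)–(c): forbidden (parity, ΔS).
(b)–(d): forbidden (ΔL, ΔJ).
(c)–(d): forbidden (ΔS, ΔL, ΔJ).
Allowed pairs: 1 of 6.

1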